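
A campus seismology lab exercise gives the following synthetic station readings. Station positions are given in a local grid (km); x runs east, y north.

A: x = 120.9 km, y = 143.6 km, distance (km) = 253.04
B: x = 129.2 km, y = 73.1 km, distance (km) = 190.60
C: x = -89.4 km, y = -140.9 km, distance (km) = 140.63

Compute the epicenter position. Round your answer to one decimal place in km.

Circle about each station: (x − 120.9)² + (y − 143.6)² = 253.04²; (x − 129.2)² + (y − 73.1)² = 190.60²; (x + 89.4)² + (y + 140.9)² = 140.63².
Subtracting pairs of circle equations eliminates x²+y² and gives linear equations (the radical axes):
16.6 x − 141.0 y = 14499.36
-420.6 x − 569.0 y = 36859.84
Solving the 2×2 system: x ≈ 44.4, y ≈ -97.6 km.

(44.4, -97.6)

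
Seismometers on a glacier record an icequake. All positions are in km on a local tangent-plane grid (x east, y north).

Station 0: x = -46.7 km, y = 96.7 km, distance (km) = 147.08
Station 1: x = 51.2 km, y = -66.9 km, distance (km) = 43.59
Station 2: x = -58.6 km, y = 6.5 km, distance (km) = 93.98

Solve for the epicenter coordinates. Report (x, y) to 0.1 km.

Circle about each station: (x + 46.7)² + (y − 96.7)² = 147.08²; (x − 51.2)² + (y + 66.9)² = 43.59²; (x + 58.6)² + (y − 6.5)² = 93.98².
Subtracting pairs of circle equations eliminates x²+y² and gives linear equations (the radical axes):
195.8 x − 327.2 y = 15297.71
-23.8 x − 180.4 y = 4744.72
Solving the 2×2 system: x ≈ 28.0, y ≈ -30.0 km.
Check against Station 0 (with the unrounded x, y): √((x + 46.7)²+(y − 96.7)²) = 147.08 ≈ 147.08 km. ✓

(28.0, -30.0)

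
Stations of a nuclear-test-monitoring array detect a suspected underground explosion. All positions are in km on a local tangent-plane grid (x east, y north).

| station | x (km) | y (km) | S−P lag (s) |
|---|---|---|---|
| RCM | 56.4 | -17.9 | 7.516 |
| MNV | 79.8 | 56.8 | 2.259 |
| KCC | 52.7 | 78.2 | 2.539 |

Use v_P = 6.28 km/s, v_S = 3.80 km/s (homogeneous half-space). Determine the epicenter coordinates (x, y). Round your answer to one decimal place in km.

Distance from S−P lag: d = Δt · v_P v_S / (v_P − v_S) = Δt · (6.28·3.80)/(6.28−3.80) ≈ 9.6226·Δt.
So d_RCM = 72.32, d_MNV = 21.74, d_KCC = 24.43 km.
Circle about each station: (x − 56.4)² + (y + 17.9)² = 72.32²; (x − 79.8)² + (y − 56.8)² = 21.74²; (x − 52.7)² + (y − 78.2)² = 24.43².
Subtracting pairs of circle equations eliminates x²+y² and gives linear equations (the radical axes):
46.8 x + 149.4 y = 10850.46
-7.4 x + 192.2 y = 10024.52
Solving the 2×2 system: x ≈ 58.2, y ≈ 54.4 km.

x ≈ 58.2 km, y ≈ 54.4 km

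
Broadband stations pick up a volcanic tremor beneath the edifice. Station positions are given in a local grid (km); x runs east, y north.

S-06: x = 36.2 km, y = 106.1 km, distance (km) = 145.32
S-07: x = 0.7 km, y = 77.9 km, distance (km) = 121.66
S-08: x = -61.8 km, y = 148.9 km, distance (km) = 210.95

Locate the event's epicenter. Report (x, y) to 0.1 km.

(33.7, -39.2)

Circle about each station: (x − 36.2)² + (y − 106.1)² = 145.32²; (x − 0.7)² + (y − 77.9)² = 121.66²; (x + 61.8)² + (y − 148.9)² = 210.95².
Subtracting the S-06 equation from the S-07 and S-08 equations removes the quadratic terms:
-71.0 x − 56.4 y = -182.00
-196.0 x + 85.6 y = -9959.20
Solving the 2×2 system: x ≈ 33.7, y ≈ -39.2 km.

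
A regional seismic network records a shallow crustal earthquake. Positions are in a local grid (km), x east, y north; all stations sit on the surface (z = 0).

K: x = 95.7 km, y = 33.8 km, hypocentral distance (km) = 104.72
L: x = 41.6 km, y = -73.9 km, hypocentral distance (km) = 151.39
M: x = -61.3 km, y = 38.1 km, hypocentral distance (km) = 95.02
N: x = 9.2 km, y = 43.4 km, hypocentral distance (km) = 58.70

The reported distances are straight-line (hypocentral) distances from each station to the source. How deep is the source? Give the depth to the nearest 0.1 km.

depth ≈ 54.9 km

Each station gives a sphere (x−x_i)² + (y−y_i)² + z² = d_i² (stations at z=0).
Subtracting the K sphere from L and M: z² cancels, leaving linear equations in x and y:
-108.2 x − 215.4 y = -15061.81
-314.0 x + 8.6 y = -3154.15
Solving: x ≈ 11.798, y ≈ 63.999 km (keep extra digits for the depth step; rounded: 11.8, 64.0).
Then from the K sphere: z² = 104.72² − (x − 95.7)² − (y − 33.8)² with x = 11.798, y = 63.999, so z ≈ 54.907 ≈ 54.9 km.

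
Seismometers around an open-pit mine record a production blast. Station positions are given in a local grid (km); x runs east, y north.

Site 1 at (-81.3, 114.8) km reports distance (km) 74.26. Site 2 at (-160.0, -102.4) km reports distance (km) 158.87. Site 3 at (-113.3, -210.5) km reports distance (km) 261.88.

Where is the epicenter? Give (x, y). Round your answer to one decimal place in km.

Circle about each station: (x + 81.3)² + (y − 114.8)² = 74.26²; (x + 160.0)² + (y + 102.4)² = 158.87²; (x + 113.3)² + (y + 210.5)² = 261.88².
Subtracting the Site 1 equation from the Site 2 and Site 3 equations removes the quadratic terms:
-157.4 x − 434.4 y = -3428.10
-64.0 x − 650.6 y = -25708.18
Solving the 2×2 system: x ≈ -119.8, y ≈ 51.3 km.

-119.8 km east, 51.3 km north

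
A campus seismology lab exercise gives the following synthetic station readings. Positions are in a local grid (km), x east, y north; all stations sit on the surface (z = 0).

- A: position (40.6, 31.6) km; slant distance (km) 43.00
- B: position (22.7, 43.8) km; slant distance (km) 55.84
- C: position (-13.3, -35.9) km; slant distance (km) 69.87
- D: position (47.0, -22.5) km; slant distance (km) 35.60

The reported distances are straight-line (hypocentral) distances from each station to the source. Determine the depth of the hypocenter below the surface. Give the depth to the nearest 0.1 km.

depth ≈ 27.8 km

Each station gives a sphere (x−x_i)² + (y−y_i)² + z² = d_i² (stations at z=0).
Subtracting the A sphere from B and C: z² cancels, leaving linear equations in x and y:
-35.8 x + 24.4 y = -1482.30
-107.8 x − 135.0 y = -4214.04
Solving: x ≈ 40.589, y ≈ -1.196 km (keep extra digits for the depth step; rounded: 40.6, -1.2).
Then from the A sphere: z² = 43.00² − (x − 40.6)² − (y − 31.6)² with x = 40.589, y = -1.196, so z ≈ 27.810 ≈ 27.8 km.
Check against D (with the unrounded solution): distance 35.61 ≈ 35.60 km. ✓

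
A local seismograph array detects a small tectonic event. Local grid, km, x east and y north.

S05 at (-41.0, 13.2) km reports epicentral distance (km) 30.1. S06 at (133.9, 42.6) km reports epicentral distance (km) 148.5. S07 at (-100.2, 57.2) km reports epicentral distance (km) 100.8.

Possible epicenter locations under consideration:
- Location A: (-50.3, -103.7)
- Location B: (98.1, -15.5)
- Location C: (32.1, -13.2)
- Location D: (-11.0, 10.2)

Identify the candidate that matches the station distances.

Location D

For each candidate, compare |candidate − station| to the reported distance:
Location A: residuals S05 87.2, S06 86.7, S07 67.7 → max 87.2 km
Location B: residuals S05 111.9, S06 80.3, S07 110.4 → max 111.9 km
Location C: residuals S05 47.6, S06 32.4, S07 49.1 → max 49.1 km
Location D: residuals S05 0.0, S06 0.0, S07 0.0 → max 0.0 km
Only Location D has all residuals ≈ 0.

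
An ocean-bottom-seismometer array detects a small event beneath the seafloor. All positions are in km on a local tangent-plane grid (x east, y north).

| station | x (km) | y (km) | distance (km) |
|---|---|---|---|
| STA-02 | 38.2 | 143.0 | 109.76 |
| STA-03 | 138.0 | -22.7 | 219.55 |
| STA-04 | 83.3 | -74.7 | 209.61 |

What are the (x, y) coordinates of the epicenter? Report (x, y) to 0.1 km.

Circle about each station: (x − 38.2)² + (y − 143.0)² = 109.76²; (x − 138.0)² + (y + 22.7)² = 219.55²; (x − 83.3)² + (y + 74.7)² = 209.61².
Subtracting the STA-02 equation from the STA-03 and STA-04 equations removes the quadratic terms:
199.6 x − 331.4 y = -38503.89
90.2 x − 435.4 y = -41278.35
Solving the 2×2 system: x ≈ -54.1, y ≈ 83.6 km.

-54.1 km east, 83.6 km north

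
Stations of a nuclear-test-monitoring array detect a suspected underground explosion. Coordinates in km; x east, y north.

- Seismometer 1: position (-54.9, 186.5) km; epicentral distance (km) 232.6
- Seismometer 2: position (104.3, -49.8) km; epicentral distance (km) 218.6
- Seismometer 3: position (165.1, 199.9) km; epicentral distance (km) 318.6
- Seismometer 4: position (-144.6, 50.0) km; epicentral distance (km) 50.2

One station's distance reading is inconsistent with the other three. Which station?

Solve using three stations at a time. Using Seismometer 2, Seismometer 3, Seismometer 4 (subtract circle equations pairwise → linear system) gives (x, y) ≈ (-101.1, 24.9).
Distances from that point to each station vs reported:
  Seismometer 1: calculated 168.1 vs reported 232.6 → residual 64.5 km
  Seismometer 2: calculated 218.6 vs reported 218.6 → residual 0.0 km
  Seismometer 3: calculated 318.6 vs reported 318.6 → residual 0.0 km
  Seismometer 4: calculated 50.2 vs reported 50.2 → residual 0.0 km
Seismometer 2, Seismometer 3, Seismometer 4 are mutually consistent (residuals ≈ 0); Seismometer 1 is off by 64.5 km.

Seismometer 1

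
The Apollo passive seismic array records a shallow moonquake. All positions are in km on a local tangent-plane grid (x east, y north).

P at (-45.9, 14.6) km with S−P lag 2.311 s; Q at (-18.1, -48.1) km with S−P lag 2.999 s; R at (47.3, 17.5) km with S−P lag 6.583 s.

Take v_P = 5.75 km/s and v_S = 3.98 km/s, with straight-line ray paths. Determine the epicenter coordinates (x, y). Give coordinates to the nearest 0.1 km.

-32.5 km east, -12.1 km north

Distance from S−P lag: d = Δt · v_P v_S / (v_P − v_S) = Δt · (5.75·3.98)/(5.75−3.98) ≈ 12.9294·Δt.
So d_P = 29.88, d_Q = 38.78, d_R = 85.11 km.
Circle about each station: (x + 45.9)² + (y − 14.6)² = 29.88²; (x + 18.1)² + (y + 48.1)² = 38.78²; (x − 47.3)² + (y − 17.5)² = 85.11².
Subtracting the P equation from the Q and R equations removes the quadratic terms:
55.6 x − 125.4 y = -289.82
186.4 x + 5.8 y = -6127.33
Solving the 2×2 system: x ≈ -32.5, y ≈ -12.1 km.
Check against P (with the unrounded x, y): √((x + 45.9)²+(y − 14.6)²) = 29.87 ≈ 29.88 km. ✓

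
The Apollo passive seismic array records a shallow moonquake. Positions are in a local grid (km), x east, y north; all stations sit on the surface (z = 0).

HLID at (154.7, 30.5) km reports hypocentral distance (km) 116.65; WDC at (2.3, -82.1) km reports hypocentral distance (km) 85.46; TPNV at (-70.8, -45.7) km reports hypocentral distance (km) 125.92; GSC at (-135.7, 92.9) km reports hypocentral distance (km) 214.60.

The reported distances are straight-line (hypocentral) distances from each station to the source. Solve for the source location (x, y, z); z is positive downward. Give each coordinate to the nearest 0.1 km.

Each station gives a sphere (x−x_i)² + (y−y_i)² + z² = d_i² (stations at z=0).
Subtracting the HLID sphere from WDC and TPNV: z² cancels, leaving linear equations in x and y:
-304.8 x − 225.2 y = -11812.83
-451.0 x − 152.4 y = -20009.83
Solving: x ≈ 49.097, y ≈ -13.997 km (keep extra digits for the depth step; rounded: 49.1, -14.0).
Then from the HLID sphere: z² = 116.65² − (x − 154.7)² − (y − 30.5)² with x = 49.097, y = -13.997, so z ≈ 21.800 ≈ 21.8 km.

x ≈ 49.1 km, y ≈ -14.0 km, depth ≈ 21.8 km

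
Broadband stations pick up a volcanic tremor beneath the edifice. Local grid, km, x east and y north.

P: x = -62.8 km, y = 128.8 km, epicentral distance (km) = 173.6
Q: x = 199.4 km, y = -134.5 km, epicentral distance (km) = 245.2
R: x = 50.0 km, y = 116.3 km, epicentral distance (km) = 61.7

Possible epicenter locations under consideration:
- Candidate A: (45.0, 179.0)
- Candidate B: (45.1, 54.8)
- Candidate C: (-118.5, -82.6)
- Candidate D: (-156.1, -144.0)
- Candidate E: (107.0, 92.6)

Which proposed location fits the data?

Candidate E

For each candidate, compare |candidate − station| to the reported distance:
Candidate A: residuals P 54.7, Q 104.3, R 1.2 → max 104.3 km
Candidate B: residuals P 42.8, Q 1.0, R 0.0 → max 42.8 km
Candidate C: residuals P 45.0, Q 76.9, R 199.0 → max 199.0 km
Candidate D: residuals P 114.7, Q 110.4, R 270.3 → max 270.3 km
Candidate E: residuals P 0.0, Q 0.0, R 0.0 → max 0.0 km
Only Candidate E has all residuals ≈ 0.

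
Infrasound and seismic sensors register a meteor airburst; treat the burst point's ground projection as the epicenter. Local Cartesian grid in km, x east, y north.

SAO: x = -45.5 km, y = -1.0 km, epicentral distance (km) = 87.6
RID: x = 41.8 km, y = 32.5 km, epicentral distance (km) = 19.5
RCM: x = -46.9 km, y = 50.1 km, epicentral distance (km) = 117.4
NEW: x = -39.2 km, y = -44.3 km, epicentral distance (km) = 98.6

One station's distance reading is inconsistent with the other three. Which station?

Solve using three stations at a time. Using SAO, RID, NEW (subtract circle equations pairwise → linear system) gives (x, y) ≈ (40.9, 13.1).
Distances from that point to each station vs reported:
  SAO: calculated 87.6 vs reported 87.6 → residual 0.0 km
  RID: calculated 19.4 vs reported 19.5 → residual 0.1 km
  RCM: calculated 95.3 vs reported 117.4 → residual 22.1 km
  NEW: calculated 98.6 vs reported 98.6 → residual 0.0 km
SAO, RID, NEW are mutually consistent (residuals ≈ 0); RCM is off by 22.1 km.

RCM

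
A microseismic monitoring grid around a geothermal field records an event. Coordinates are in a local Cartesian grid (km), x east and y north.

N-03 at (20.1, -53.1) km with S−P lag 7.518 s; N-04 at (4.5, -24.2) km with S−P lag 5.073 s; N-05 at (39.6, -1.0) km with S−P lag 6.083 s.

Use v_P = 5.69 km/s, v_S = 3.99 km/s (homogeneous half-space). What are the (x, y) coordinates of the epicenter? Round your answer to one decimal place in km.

(-35.2, 30.7)

Distance from S−P lag: d = Δt · v_P v_S / (v_P − v_S) = Δt · (5.69·3.99)/(5.69−3.99) ≈ 13.3548·Δt.
So d_N-03 = 100.40, d_N-04 = 67.75, d_N-05 = 81.24 km.
Circle about each station: (x − 20.1)² + (y + 53.1)² = 100.40²; (x − 4.5)² + (y + 24.2)² = 67.75²; (x − 39.6)² + (y + 1.0)² = 81.24².
Subtracting the N-03 equation from the N-04 and N-05 equations removes the quadratic terms:
-31.2 x + 57.8 y = 2872.37
39.0 x + 104.2 y = 1825.76
Solving the 2×2 system: x ≈ -35.2, y ≈ 30.7 km.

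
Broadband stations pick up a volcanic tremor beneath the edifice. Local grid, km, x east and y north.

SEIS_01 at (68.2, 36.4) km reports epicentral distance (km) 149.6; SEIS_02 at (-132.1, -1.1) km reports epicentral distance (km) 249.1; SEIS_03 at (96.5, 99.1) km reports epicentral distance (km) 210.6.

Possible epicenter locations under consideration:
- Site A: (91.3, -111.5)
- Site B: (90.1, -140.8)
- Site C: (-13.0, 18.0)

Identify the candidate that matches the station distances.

For each candidate, compare |candidate − station| to the reported distance:
Site A: residuals SEIS_01 0.1, SEIS_02 0.1, SEIS_03 0.1 → max 0.1 km
Site B: residuals SEIS_01 28.9, SEIS_02 13.4, SEIS_03 29.4 → max 29.4 km
Site C: residuals SEIS_01 66.3, SEIS_02 128.5, SEIS_03 74.3 → max 128.5 km
Only Site A has all residuals ≈ 0.

Site A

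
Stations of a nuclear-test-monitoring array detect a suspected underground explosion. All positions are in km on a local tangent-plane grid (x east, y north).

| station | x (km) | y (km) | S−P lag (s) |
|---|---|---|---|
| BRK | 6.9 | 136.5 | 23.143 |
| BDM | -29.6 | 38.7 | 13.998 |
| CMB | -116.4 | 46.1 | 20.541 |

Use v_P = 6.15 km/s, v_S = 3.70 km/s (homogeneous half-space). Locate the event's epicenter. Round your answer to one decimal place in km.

Distance from S−P lag: d = Δt · v_P v_S / (v_P − v_S) = Δt · (6.15·3.70)/(6.15−3.70) ≈ 9.2878·Δt.
So d_BRK = 214.95, d_BDM = 130.01, d_CMB = 190.78 km.
Circle about each station: (x − 6.9)² + (y − 136.5)² = 214.95²; (x + 29.6)² + (y − 38.7)² = 130.01²; (x + 116.4)² + (y − 46.1)² = 190.78².
Subtracting the BRK equation from the BDM and CMB equations removes the quadratic terms:
-73.0 x − 195.6 y = 12994.89
-246.6 x − 180.8 y = 6800.80
Solving the 2×2 system: x ≈ 29.1, y ≈ -77.3 km.

x ≈ 29.1 km, y ≈ -77.3 km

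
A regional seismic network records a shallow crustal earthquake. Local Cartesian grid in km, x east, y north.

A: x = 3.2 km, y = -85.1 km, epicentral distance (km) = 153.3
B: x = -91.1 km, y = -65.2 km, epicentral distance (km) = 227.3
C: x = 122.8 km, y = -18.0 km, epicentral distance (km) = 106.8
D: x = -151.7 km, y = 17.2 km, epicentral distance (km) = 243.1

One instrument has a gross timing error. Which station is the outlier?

Solve using three stations at a time. Using B, C, D (subtract circle equations pairwise → linear system) gives (x, y) ≈ (82.9, 81.1).
Distances from that point to each station vs reported:
  A: calculated 184.3 vs reported 153.3 → residual 31.0 km
  B: calculated 227.3 vs reported 227.3 → residual 0.0 km
  C: calculated 106.9 vs reported 106.8 → residual 0.1 km
  D: calculated 243.1 vs reported 243.1 → residual 0.0 km
B, C, D are mutually consistent (residuals ≈ 0); A is off by 31.0 km.

A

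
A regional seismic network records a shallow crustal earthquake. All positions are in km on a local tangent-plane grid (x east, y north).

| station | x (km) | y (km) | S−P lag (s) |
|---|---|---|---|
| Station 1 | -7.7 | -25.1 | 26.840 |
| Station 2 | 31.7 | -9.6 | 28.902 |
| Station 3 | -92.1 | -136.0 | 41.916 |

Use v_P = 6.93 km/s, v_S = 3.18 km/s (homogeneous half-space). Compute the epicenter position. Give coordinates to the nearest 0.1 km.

x ≈ -88.6 km, y ≈ 110.3 km

Distance from S−P lag: d = Δt · v_P v_S / (v_P − v_S) = Δt · (6.93·3.18)/(6.93−3.18) ≈ 5.8766·Δt.
So d_Station 1 = 157.73, d_Station 2 = 169.85, d_Station 3 = 246.33 km.
Circle about each station: (x + 7.7)² + (y + 25.1)² = 157.73²; (x − 31.7)² + (y + 9.6)² = 169.85²; (x + 92.1)² + (y + 136.0)² = 246.33².
Subtracting the Station 1 equation from the Station 2 and Station 3 equations removes the quadratic terms:
78.8 x + 31.0 y = -3562.52
-168.8 x − 221.8 y = -9510.61
Solving the 2×2 system: x ≈ -88.6, y ≈ 110.3 km.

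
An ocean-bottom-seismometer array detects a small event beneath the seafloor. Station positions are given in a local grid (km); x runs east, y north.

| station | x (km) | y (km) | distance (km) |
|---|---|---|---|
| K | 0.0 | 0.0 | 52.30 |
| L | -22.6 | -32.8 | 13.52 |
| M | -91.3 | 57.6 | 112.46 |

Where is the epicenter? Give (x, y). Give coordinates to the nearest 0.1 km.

(-34.4, -39.4)

Circle about each station: x² + y² = 52.30²; (x + 22.6)² + (y + 32.8)² = 13.52²; (x + 91.3)² + (y − 57.6)² = 112.46².
Subtracting pairs of circle equations eliminates x²+y² and gives linear equations (the radical axes):
-45.2 x − 65.6 y = 4139.10
-182.6 x + 115.2 y = 1741.49
Solving the 2×2 system: x ≈ -34.4, y ≈ -39.4 km.
Check against K (with the unrounded x, y): √(x²+y²) = 52.30 ≈ 52.30 km. ✓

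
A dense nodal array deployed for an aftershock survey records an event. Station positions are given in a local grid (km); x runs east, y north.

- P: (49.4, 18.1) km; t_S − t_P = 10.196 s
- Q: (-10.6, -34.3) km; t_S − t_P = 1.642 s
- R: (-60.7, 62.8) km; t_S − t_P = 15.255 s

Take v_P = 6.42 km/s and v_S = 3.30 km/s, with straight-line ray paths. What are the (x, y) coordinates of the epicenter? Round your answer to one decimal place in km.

Distance from S−P lag: d = Δt · v_P v_S / (v_P − v_S) = Δt · (6.42·3.30)/(6.42−3.30) ≈ 6.7904·Δt.
So d_P = 69.23, d_Q = 11.15, d_R = 103.59 km.
Circle about each station: (x − 49.4)² + (y − 18.1)² = 69.23²; (x + 10.6)² + (y + 34.3)² = 11.15²; (x + 60.7)² + (y − 62.8)² = 103.59².
Subtracting the P equation from the Q and R equations removes the quadratic terms:
-120.0 x − 104.8 y = 3189.35
-220.2 x + 89.4 y = -1077.74
Solving the 2×2 system: x ≈ -5.1, y ≈ -24.6 km.

x ≈ -5.1 km, y ≈ -24.6 km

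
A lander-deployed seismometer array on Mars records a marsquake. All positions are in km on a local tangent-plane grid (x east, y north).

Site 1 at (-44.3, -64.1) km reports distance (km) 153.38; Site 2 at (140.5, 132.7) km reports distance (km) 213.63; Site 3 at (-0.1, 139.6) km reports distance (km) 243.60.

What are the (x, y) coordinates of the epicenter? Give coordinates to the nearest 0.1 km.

Circle about each station: (x + 44.3)² + (y + 64.1)² = 153.38²; (x − 140.5)² + (y − 132.7)² = 213.63²; (x + 0.1)² + (y − 139.6)² = 243.60².
Subtracting the Site 1 equation from the Site 2 and Site 3 equations removes the quadratic terms:
369.6 x + 393.6 y = 9165.89
88.4 x + 407.4 y = -22398.67
Solving the 2×2 system: x ≈ 108.4, y ≈ -78.5 km.

x ≈ 108.4 km, y ≈ -78.5 km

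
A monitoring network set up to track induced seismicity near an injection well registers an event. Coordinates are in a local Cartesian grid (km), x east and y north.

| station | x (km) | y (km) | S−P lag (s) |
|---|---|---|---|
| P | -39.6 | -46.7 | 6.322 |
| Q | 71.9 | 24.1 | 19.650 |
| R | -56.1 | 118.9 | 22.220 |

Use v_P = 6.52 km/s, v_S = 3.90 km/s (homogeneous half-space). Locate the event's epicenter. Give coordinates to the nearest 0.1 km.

Distance from S−P lag: d = Δt · v_P v_S / (v_P − v_S) = Δt · (6.52·3.90)/(6.52−3.90) ≈ 9.7053·Δt.
So d_P = 61.36, d_Q = 190.71, d_R = 215.65 km.
Circle about each station: (x + 39.6)² + (y + 46.7)² = 61.36²; (x − 71.9)² + (y − 24.1)² = 190.71²; (x + 56.1)² + (y − 118.9)² = 215.65².
Subtracting the P equation from the Q and R equations removes the quadratic terms:
223.0 x + 141.6 y = -30603.88
-33.0 x + 331.2 y = -29204.50
Solving the 2×2 system: x ≈ -76.4, y ≈ -95.8 km.

(-76.4, -95.8)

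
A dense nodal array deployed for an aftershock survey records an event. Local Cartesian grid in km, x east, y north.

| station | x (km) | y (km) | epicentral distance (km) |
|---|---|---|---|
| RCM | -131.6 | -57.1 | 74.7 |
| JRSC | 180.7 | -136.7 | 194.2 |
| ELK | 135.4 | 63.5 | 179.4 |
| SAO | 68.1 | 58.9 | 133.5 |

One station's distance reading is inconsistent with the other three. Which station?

Solve using three stations at a time. Using JRSC, ELK, SAO (subtract circle equations pairwise → linear system) gives (x, y) ≈ (3.2, -57.8).
Distances from that point to each station vs reported:
  RCM: calculated 134.8 vs reported 74.7 → residual 60.1 km
  JRSC: calculated 194.2 vs reported 194.2 → residual 0.0 km
  ELK: calculated 179.5 vs reported 179.4 → residual 0.1 km
  SAO: calculated 133.6 vs reported 133.5 → residual 0.1 km
JRSC, ELK, SAO are mutually consistent (residuals ≈ 0); RCM is off by 60.1 km.

RCM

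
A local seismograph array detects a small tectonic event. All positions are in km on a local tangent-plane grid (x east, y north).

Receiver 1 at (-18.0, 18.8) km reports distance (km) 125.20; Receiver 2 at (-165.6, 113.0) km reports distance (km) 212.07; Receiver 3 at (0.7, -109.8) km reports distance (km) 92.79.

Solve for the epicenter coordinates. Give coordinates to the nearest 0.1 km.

(-88.6, -84.6)

Circle about each station: (x + 18.0)² + (y − 18.8)² = 125.20²; (x + 165.6)² + (y − 113.0)² = 212.07²; (x − 0.7)² + (y + 109.8)² = 92.79².
Subtracting the Receiver 1 equation from the Receiver 2 and Receiver 3 equations removes the quadratic terms:
-295.2 x + 188.4 y = 10216.28
37.4 x − 257.2 y = 18444.15
Solving the 2×2 system: x ≈ -88.6, y ≈ -84.6 km.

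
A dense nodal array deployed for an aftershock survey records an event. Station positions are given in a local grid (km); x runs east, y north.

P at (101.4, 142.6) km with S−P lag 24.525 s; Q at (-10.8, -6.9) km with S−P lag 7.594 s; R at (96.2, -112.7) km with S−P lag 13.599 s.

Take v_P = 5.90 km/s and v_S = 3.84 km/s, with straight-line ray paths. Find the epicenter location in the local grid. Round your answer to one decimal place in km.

(-49.9, -80.7)

Distance from S−P lag: d = Δt · v_P v_S / (v_P − v_S) = Δt · (5.90·3.84)/(5.90−3.84) ≈ 10.9981·Δt.
So d_P = 269.73, d_Q = 83.52, d_R = 149.56 km.
Circle about each station: (x − 101.4)² + (y − 142.6)² = 269.73²; (x + 10.8)² + (y + 6.9)² = 83.52²; (x − 96.2)² + (y + 112.7)² = 149.56².
Subtracting the P equation from the Q and R equations removes the quadratic terms:
-224.4 x − 299.0 y = 35326.21
-10.4 x − 510.6 y = 41725.09
Solving the 2×2 system: x ≈ -49.9, y ≈ -80.7 km.
Check against P (with the unrounded x, y): √((x − 101.4)²+(y − 142.6)²) = 269.73 ≈ 269.73 km. ✓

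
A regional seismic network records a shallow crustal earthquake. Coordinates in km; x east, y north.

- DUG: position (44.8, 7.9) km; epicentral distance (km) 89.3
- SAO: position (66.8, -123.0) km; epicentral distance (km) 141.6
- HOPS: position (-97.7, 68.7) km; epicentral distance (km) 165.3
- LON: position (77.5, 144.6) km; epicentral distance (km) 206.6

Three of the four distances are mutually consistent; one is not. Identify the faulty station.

Solve using three stations at a time. Using DUG, SAO, LON (subtract circle equations pairwise → linear system) gives (x, y) ≈ (-37.5, -27.1).
Distances from that point to each station vs reported:
  DUG: calculated 89.4 vs reported 89.3 → residual 0.1 km
  SAO: calculated 141.7 vs reported 141.6 → residual 0.1 km
  HOPS: calculated 113.1 vs reported 165.3 → residual 52.2 km
  LON: calculated 206.7 vs reported 206.6 → residual 0.1 km
DUG, SAO, LON are mutually consistent (residuals ≈ 0); HOPS is off by 52.2 km.

HOPS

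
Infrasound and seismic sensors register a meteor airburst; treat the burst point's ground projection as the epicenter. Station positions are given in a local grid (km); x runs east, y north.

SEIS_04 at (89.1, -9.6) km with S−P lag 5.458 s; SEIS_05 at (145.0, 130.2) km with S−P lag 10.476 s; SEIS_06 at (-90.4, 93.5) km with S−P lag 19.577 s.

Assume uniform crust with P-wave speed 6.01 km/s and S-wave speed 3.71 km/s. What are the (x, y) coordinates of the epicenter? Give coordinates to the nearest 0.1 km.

Distance from S−P lag: d = Δt · v_P v_S / (v_P − v_S) = Δt · (6.01·3.71)/(6.01−3.71) ≈ 9.6944·Δt.
So d_SEIS_04 = 52.91, d_SEIS_05 = 101.56, d_SEIS_06 = 189.79 km.
Circle about each station: (x − 89.1)² + (y + 9.6)² = 52.91²; (x − 145.0)² + (y − 130.2)² = 101.56²; (x + 90.4)² + (y − 93.5)² = 189.79².
Subtracting the SEIS_04 equation from the SEIS_05 and SEIS_06 equations removes the quadratic terms:
111.8 x + 279.6 y = 22431.10
-359.0 x + 206.2 y = -24337.34
Solving the 2×2 system: x ≈ 92.6, y ≈ 43.2 km.

x ≈ 92.6 km, y ≈ 43.2 km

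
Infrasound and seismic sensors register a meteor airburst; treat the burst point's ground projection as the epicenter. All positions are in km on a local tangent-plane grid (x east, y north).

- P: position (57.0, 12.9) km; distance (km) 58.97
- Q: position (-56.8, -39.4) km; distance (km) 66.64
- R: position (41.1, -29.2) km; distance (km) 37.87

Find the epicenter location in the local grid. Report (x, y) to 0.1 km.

Circle about each station: (x − 57.0)² + (y − 12.9)² = 58.97²; (x + 56.8)² + (y + 39.4)² = 66.64²; (x − 41.1)² + (y + 29.2)² = 37.87².
Subtracting the P equation from the Q and R equations removes the quadratic terms:
-227.6 x − 104.6 y = 399.76
-31.8 x − 84.2 y = 1169.76
Solving the 2×2 system: x ≈ 5.6, y ≈ -16.0 km.

x ≈ 5.6 km, y ≈ -16.0 km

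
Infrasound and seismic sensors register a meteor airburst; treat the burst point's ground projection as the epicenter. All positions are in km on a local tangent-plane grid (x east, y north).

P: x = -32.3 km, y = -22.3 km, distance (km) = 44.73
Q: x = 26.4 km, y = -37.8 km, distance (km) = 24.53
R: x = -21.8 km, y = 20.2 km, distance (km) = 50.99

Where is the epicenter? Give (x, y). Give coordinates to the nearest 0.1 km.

(12.2, -17.8)

Circle about each station: (x + 32.3)² + (y + 22.3)² = 44.73²; (x − 26.4)² + (y + 37.8)² = 24.53²; (x + 21.8)² + (y − 20.2)² = 50.99².
Subtracting the P equation from the Q and R equations removes the quadratic terms:
117.4 x − 31.0 y = 1984.27
21.0 x + 85.0 y = -1256.51
Solving the 2×2 system: x ≈ 12.2, y ≈ -17.8 km.
Check against P (with the unrounded x, y): √((x + 32.3)²+(y + 22.3)²) = 44.73 ≈ 44.73 km. ✓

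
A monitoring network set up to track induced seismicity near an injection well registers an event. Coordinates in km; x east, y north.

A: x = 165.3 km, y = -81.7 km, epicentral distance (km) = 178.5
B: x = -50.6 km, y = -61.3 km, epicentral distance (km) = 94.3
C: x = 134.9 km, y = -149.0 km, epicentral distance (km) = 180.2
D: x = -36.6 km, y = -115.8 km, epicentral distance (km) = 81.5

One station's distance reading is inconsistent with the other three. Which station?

B

Solve using three stations at a time. Using A, C, D (subtract circle equations pairwise → linear system) gives (x, y) ≈ (-8.1, -39.3).
Distances from that point to each station vs reported:
  A: calculated 178.5 vs reported 178.5 → residual 0.0 km
  B: calculated 47.8 vs reported 94.3 → residual 46.5 km
  C: calculated 180.2 vs reported 180.2 → residual 0.0 km
  D: calculated 81.6 vs reported 81.5 → residual 0.1 km
A, C, D are mutually consistent (residuals ≈ 0); B is off by 46.5 km.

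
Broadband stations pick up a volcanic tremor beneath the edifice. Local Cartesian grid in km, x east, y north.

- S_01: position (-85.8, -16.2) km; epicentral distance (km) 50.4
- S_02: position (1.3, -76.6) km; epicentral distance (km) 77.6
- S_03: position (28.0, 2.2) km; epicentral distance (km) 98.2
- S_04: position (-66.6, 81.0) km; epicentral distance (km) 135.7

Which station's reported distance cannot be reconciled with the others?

Solve using three stations at a time. Using S_01, S_03, S_04 (subtract circle equations pairwise → linear system) gives (x, y) ≈ (-52.5, -53.9).
Distances from that point to each station vs reported:
  S_01: calculated 50.3 vs reported 50.4 → residual 0.1 km
  S_02: calculated 58.4 vs reported 77.6 → residual 19.2 km
  S_03: calculated 98.2 vs reported 98.2 → residual 0.0 km
  S_04: calculated 135.7 vs reported 135.7 → residual 0.0 km
S_01, S_03, S_04 are mutually consistent (residuals ≈ 0); S_02 is off by 19.2 km.

S_02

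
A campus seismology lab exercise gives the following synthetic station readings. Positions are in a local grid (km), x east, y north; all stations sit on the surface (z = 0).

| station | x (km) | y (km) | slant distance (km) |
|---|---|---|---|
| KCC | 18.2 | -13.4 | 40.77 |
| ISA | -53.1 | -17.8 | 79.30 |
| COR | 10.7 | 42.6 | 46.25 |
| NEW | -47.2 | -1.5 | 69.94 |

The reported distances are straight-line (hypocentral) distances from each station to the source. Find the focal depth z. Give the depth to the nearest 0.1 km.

depth ≈ 32.9 km

Each station gives a sphere (x−x_i)² + (y−y_i)² + z² = d_i² (stations at z=0).
Subtracting the KCC sphere from ISA and COR: z² cancels, leaving linear equations in x and y:
-142.6 x − 8.8 y = -2000.65
-15.0 x + 112.0 y = 941.58
Solving: x ≈ 13.400, y ≈ 10.202 km (keep extra digits for the depth step; rounded: 13.4, 10.2).
Then from the KCC sphere: z² = 40.77² − (x − 18.2)² − (y + 13.4)² with x = 13.400, y = 10.202, so z ≈ 32.895 ≈ 32.9 km.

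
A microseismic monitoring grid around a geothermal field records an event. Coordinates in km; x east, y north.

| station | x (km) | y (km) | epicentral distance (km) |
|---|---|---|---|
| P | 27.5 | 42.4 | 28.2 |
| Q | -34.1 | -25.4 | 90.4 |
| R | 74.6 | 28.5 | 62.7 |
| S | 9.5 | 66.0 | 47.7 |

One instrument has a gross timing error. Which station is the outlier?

Solve using three stations at a time. Using P, R, S (subtract circle equations pairwise → linear system) gives (x, y) ≈ (12.7, 18.5).
Distances from that point to each station vs reported:
  P: calculated 28.1 vs reported 28.2 → residual 0.1 km
  Q: calculated 64.2 vs reported 90.4 → residual 26.2 km
  R: calculated 62.7 vs reported 62.7 → residual 0.0 km
  S: calculated 47.7 vs reported 47.7 → residual 0.0 km
P, R, S are mutually consistent (residuals ≈ 0); Q is off by 26.2 km.

Q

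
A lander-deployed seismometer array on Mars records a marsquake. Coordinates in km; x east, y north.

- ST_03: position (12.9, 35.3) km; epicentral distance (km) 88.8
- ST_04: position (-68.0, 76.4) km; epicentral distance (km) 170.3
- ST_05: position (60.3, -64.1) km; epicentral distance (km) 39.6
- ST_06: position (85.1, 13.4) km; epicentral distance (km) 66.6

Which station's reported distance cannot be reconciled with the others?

ST_05

Solve using three stations at a time. Using ST_03, ST_04, ST_06 (subtract circle equations pairwise → linear system) gives (x, y) ≈ (52.0, -44.4).
Distances from that point to each station vs reported:
  ST_03: calculated 88.8 vs reported 88.8 → residual 0.0 km
  ST_04: calculated 170.3 vs reported 170.3 → residual 0.0 km
  ST_05: calculated 21.4 vs reported 39.6 → residual 18.2 km
  ST_06: calculated 66.6 vs reported 66.6 → residual 0.0 km
ST_03, ST_04, ST_06 are mutually consistent (residuals ≈ 0); ST_05 is off by 18.2 km.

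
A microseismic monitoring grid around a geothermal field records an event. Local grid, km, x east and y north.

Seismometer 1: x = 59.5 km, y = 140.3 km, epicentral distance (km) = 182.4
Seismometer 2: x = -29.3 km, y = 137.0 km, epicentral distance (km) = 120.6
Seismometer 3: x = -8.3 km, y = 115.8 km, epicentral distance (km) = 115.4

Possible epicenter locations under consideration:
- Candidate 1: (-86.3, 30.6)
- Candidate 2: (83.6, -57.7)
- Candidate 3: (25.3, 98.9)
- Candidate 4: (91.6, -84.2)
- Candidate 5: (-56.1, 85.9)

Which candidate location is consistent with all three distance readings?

Candidate 1

For each candidate, compare |candidate − station| to the reported distance:
Candidate 1: residuals Seismometer 1 0.1, Seismometer 2 0.1, Seismometer 3 0.1 → max 0.1 km
Candidate 2: residuals Seismometer 1 17.1, Seismometer 2 104.5, Seismometer 3 80.9 → max 104.5 km
Candidate 3: residuals Seismometer 1 128.7, Seismometer 2 54.0, Seismometer 3 77.8 → max 128.7 km
Candidate 4: residuals Seismometer 1 44.4, Seismometer 2 131.5, Seismometer 3 108.2 → max 131.5 km
Candidate 5: residuals Seismometer 1 54.6, Seismometer 2 62.9, Seismometer 3 59.0 → max 62.9 km
Only Candidate 1 has all residuals ≈ 0.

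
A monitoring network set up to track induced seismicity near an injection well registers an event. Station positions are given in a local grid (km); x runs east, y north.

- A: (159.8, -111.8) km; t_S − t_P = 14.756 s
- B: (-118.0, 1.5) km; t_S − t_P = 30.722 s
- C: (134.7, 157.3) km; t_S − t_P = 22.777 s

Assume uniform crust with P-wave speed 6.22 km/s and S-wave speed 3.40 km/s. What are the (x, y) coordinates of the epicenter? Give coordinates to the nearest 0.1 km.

x ≈ 112.0 km, y ≈ -12.0 km

Distance from S−P lag: d = Δt · v_P v_S / (v_P − v_S) = Δt · (6.22·3.40)/(6.22−3.40) ≈ 7.4993·Δt.
So d_A = 110.66, d_B = 230.39, d_C = 170.81 km.
Circle about each station: (x − 159.8)² + (y + 111.8)² = 110.66²; (x + 118.0)² + (y − 1.5)² = 230.39²; (x − 134.7)² + (y − 157.3)² = 170.81².
Subtracting pairs of circle equations eliminates x²+y² and gives linear equations (the radical axes):
-555.6 x + 226.6 y = -64942.95
-50.2 x + 538.2 y = -12078.32
Solving the 2×2 system: x ≈ 112.0, y ≈ -12.0 km.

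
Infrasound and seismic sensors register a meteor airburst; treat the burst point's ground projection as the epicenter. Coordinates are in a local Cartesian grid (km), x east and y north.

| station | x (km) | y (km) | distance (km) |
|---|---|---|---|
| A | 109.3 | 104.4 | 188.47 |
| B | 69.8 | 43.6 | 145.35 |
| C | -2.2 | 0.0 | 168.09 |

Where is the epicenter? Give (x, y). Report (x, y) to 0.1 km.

Circle about each station: (x − 109.3)² + (y − 104.4)² = 188.47²; (x − 69.8)² + (y − 43.6)² = 145.35²; (x + 2.2)² + y² = 168.09².
Subtracting the A equation from the B and C equations removes the quadratic terms:
-79.0 x − 121.6 y = -1678.53
-223.0 x − 208.8 y = -15574.32
Solving the 2×2 system: x ≈ 145.3, y ≈ -80.6 km.

(145.3, -80.6)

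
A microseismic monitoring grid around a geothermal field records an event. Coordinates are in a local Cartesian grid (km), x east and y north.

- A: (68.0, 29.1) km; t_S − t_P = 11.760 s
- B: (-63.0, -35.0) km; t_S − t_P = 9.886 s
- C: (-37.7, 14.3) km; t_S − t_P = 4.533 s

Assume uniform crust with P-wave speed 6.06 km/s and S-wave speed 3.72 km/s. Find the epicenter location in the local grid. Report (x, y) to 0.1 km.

Distance from S−P lag: d = Δt · v_P v_S / (v_P − v_S) = Δt · (6.06·3.72)/(6.06−3.72) ≈ 9.6338·Δt.
So d_A = 113.29, d_B = 95.24, d_C = 43.67 km.
Circle about each station: (x − 68.0)² + (y − 29.1)² = 113.29²; (x + 63.0)² + (y + 35.0)² = 95.24²; (x + 37.7)² + (y − 14.3)² = 43.67².
Subtracting pairs of circle equations eliminates x²+y² and gives linear equations (the radical axes):
-262.0 x − 128.2 y = 3487.16
-211.4 x − 29.6 y = 7082.53
Solving the 2×2 system: x ≈ -41.6, y ≈ 57.8 km.

x ≈ -41.6 km, y ≈ 57.8 km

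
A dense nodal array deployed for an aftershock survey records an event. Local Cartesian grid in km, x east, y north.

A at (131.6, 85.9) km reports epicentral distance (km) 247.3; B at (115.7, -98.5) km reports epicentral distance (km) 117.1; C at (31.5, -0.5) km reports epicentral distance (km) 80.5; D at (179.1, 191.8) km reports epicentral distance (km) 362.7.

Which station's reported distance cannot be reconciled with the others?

Solve using three stations at a time. Using A, B, D (subtract circle equations pairwise → linear system) gives (x, y) ≈ (1.3, -124.4).
Distances from that point to each station vs reported:
  A: calculated 247.4 vs reported 247.3 → residual 0.1 km
  B: calculated 117.3 vs reported 117.1 → residual 0.2 km
  C: calculated 127.5 vs reported 80.5 → residual 47.0 km
  D: calculated 362.8 vs reported 362.7 → residual 0.1 km
A, B, D are mutually consistent (residuals ≈ 0); C is off by 47.0 km.

C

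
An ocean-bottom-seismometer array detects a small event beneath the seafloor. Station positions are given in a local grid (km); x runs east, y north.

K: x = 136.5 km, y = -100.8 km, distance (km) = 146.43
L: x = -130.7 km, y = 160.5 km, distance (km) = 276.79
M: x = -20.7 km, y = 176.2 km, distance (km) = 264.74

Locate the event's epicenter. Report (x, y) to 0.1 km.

(-9.4, -88.3)

Circle about each station: (x − 136.5)² + (y + 100.8)² = 146.43²; (x + 130.7)² + (y − 160.5)² = 276.79²; (x + 20.7)² + (y − 176.2)² = 264.74².
Subtracting pairs of circle equations eliminates x²+y² and gives linear equations (the radical axes):
-534.4 x + 522.6 y = -41121.11
-314.4 x + 554.0 y = -45963.48
Solving the 2×2 system: x ≈ -9.4, y ≈ -88.3 km.
Check against K (with the unrounded x, y): √((x − 136.5)²+(y + 100.8)²) = 146.44 ≈ 146.43 km. ✓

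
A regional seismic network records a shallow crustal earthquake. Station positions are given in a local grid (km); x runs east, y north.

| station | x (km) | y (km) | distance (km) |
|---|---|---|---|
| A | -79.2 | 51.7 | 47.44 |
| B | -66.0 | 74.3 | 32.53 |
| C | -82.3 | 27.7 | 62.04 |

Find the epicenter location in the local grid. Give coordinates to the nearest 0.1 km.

x ≈ -34.3 km, y ≈ 67.0 km

Circle about each station: (x + 79.2)² + (y − 51.7)² = 47.44²; (x + 66.0)² + (y − 74.3)² = 32.53²; (x + 82.3)² + (y − 27.7)² = 62.04².
Subtracting the A equation from the B and C equations removes the quadratic terms:
26.4 x + 45.2 y = 2123.31
-6.2 x − 48.0 y = -3003.36
Solving the 2×2 system: x ≈ -34.3, y ≈ 67.0 km.
Check against A (with the unrounded x, y): √((x + 79.2)²+(y − 51.7)²) = 47.45 ≈ 47.44 km. ✓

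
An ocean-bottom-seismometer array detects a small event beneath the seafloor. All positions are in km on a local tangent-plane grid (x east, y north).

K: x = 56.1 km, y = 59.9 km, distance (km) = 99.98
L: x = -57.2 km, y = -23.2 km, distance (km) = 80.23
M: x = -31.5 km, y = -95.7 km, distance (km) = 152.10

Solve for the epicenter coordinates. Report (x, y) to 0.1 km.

x ≈ -43.8 km, y ≈ 55.9 km

Circle about each station: (x − 56.1)² + (y − 59.9)² = 99.98²; (x + 57.2)² + (y + 23.2)² = 80.23²; (x + 31.5)² + (y + 95.7)² = 152.10².
Subtracting the K equation from the L and M equations removes the quadratic terms:
-226.6 x − 166.2 y = 634.01
-175.2 x − 311.2 y = -9722.89
Solving the 2×2 system: x ≈ -43.8, y ≈ 55.9 km.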